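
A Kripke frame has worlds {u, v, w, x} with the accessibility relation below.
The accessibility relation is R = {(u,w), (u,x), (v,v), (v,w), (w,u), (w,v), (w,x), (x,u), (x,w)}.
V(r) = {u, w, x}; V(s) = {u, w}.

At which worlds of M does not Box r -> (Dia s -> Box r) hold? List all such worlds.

Recall that Box ψ holds at a world iff ψ holds at every accessible world, and Dia ψ holds iff ψ holds at some accessible world.
Let φ = not Box r -> (Dia s -> Box r). Evaluate φ at each world:
  u (successors {w, x}): φ is true.
  v (successors {v, w}): φ is false.
  w (successors {u, v, x}): φ is false.
  x (successors {u, w}): φ is true.
For instance, at x:
  At x: not Box r is false, Dia s -> Box r is true, so not Box r -> (Dia s -> Box r) is true.
    At x: Box r is true, so not Box r is false.
      At x: Box r requires r at every successor {u, w}.
        At u: r is true.
        At w: r is true.
      So Box r is true at x.
    At x: Dia s is true, Box r is true, so Dia s -> Box r is true.
      At x: Dia s requires s at some successor in {u, w}.
        s holds at u, so Dia s is true at x.
      At x: Box r requires r at every successor {u, w}.
        At u: r is true.
        At w: r is true.
      So Box r is true at x.
Satisfying worlds: {u, x}

u, x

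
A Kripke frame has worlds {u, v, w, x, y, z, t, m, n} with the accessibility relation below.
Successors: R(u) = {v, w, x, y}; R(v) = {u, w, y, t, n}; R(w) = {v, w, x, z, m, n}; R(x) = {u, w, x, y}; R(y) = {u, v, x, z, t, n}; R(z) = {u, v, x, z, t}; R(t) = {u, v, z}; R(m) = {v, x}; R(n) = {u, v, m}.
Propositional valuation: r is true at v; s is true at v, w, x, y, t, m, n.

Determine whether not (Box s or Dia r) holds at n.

At n: Box s or Dia r is true, so not (Box s or Dia r) is false.
  At n: Box s is false, Dia r is true, so Box s or Dia r is true.
    At n: Box s requires s at every successor {u, v, m}.
      s fails at u, so Box s is false at n.
    At n: Dia r requires r at some successor in {u, v, m}.
      r holds at v, so Dia r is true at n.

No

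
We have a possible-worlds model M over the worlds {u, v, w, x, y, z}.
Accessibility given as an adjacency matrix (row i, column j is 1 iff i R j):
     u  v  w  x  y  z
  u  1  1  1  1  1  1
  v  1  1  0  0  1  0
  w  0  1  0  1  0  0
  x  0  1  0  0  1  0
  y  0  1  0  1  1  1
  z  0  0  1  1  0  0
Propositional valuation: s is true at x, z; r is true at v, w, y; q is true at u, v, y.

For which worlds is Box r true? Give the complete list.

x

Let φ = Box r. Evaluate φ at each world:
  u (successors {u, v, w, x, y, z}): φ is false.
  v (successors {u, v, y}): φ is false.
  w (successors {v, x}): φ is false.
  x (successors {v, y}): φ is true.
  y (successors {v, x, y, z}): φ is false.
  z (successors {w, x}): φ is false.
For instance, at x:
  At x: Box r requires r at every successor {v, y}.
    At v: r is true.
    At y: r is true.
  So Box r is true at x.
Satisfying worlds: {x}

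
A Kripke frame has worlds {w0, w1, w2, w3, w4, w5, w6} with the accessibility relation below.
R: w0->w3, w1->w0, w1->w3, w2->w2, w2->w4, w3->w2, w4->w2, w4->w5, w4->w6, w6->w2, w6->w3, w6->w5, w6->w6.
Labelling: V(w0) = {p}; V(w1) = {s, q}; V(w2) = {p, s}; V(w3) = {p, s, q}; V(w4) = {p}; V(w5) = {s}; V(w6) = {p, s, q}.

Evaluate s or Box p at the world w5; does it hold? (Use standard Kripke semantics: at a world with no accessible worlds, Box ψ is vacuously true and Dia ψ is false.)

Yes

At w5: s is true, Box p is true, so s or Box p is true.
  At w5: no accessible worlds, so Box p holds vacuously.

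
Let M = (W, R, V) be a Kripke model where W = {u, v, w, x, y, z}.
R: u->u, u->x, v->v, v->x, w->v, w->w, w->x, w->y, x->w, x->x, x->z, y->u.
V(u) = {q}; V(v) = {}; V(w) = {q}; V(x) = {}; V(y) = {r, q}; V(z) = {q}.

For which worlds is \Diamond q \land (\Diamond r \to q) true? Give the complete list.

u, w, x, y

Let φ = \Diamond q \land (\Diamond r \to q). Evaluate φ at each world:
  u (successors {u, x}): φ is true.
  v (successors {v, x}): φ is false.
  w (successors {v, w, x, y}): φ is true.
  x (successors {w, x, z}): φ is true.
  y (successors {u}): φ is true.
  z (successors ∅): φ is false.
For instance, at x:
  At x: \Diamond q is true, \Diamond r \to q is true, so \Diamond q \land (\Diamond r \to q) is true.
    At x: \Diamond q requires q at some successor in {w, x, z}.
      q holds at w, so \Diamond q is true at x.
    At x: \Diamond r is false, q is false, so \Diamond r \to q is true.
      At x: \Diamond r requires r at some successor in {w, x, z}.
        At w: r is false.
        At x: r is false.
        At z: r is false.
      So \Diamond r is false at x.
Satisfying worlds: {u, w, x, y}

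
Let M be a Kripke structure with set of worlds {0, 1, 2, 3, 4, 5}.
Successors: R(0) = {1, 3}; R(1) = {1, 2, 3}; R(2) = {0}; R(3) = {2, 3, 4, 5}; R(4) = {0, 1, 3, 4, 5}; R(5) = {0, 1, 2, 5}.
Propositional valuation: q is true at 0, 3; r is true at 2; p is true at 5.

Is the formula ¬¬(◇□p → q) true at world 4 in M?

At 4: ¬(◇□p → q) is false, so ¬¬(◇□p → q) is true.
  At 4: ◇□p → q is true, so ¬(◇□p → q) is false.
    At 4: ◇□p is false, q is false, so ◇□p → q is true.
      At 4: ◇□p requires □p at some successor in {0, 1, 3, 4, 5}.
        At 0: □p is false.
        At 1: □p is false.
        At 3: □p is false.
        At 4: □p is false.
        At 5: □p is false.
      So ◇□p is false at 4.

Yes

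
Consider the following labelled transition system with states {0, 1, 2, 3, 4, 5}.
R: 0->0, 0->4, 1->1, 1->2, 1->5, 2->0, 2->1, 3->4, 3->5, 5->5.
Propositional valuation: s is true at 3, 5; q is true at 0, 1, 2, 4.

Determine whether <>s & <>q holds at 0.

No

At 0: <>s is false, <>q is true, so <>s & <>q is false.
  At 0: <>s requires s at some successor in {0, 4}.
    At 0: s is false.
    At 4: s is false.
  So <>s is false at 0.
  At 0: <>q requires q at some successor in {0, 4}.
    q holds at 0, so <>q is true at 0.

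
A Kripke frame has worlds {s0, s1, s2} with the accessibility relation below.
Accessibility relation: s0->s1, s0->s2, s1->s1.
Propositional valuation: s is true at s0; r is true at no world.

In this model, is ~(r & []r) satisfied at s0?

At s0: r & []r is false, so ~(r & []r) is true.
  At s0: r is false, []r is false, so r & []r is false.
    At s0: []r requires r at every successor {s1, s2}.
      r fails at s1, so []r is false at s0.

Yes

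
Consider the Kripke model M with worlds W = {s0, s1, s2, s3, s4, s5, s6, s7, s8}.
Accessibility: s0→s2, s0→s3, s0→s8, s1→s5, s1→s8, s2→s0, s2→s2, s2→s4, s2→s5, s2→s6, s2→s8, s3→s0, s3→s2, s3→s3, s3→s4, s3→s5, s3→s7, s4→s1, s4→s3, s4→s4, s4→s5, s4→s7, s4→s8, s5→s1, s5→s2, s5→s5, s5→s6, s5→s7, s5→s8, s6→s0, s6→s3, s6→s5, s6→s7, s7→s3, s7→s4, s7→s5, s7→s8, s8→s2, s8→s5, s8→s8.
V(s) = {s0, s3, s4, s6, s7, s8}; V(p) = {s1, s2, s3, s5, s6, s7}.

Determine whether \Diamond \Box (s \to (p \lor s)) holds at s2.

Recall that \Box ψ holds at a world iff ψ holds at every accessible world, and \Diamond ψ holds iff ψ holds at some accessible world.
At s2: \Diamond \Box (s \to (p \lor s)) requires \Box (s \to (p \lor s)) at some successor in {s0, s2, s4, s5, s6, s8}.
  \Box (s \to (p \lor s)) holds at s0, so \Diamond \Box (s \to (p \lor s)) is true at s2.
    At s0: \Box (s \to (p \lor s)) requires s \to (p \lor s) at every successor {s2, s3, s8}.
      At s2: s \to (p \lor s) is true.
      At s3: s \to (p \lor s) is true.
      At s8: s \to (p \lor s) is true.
    So \Box (s \to (p \lor s)) is true at s0.

Yes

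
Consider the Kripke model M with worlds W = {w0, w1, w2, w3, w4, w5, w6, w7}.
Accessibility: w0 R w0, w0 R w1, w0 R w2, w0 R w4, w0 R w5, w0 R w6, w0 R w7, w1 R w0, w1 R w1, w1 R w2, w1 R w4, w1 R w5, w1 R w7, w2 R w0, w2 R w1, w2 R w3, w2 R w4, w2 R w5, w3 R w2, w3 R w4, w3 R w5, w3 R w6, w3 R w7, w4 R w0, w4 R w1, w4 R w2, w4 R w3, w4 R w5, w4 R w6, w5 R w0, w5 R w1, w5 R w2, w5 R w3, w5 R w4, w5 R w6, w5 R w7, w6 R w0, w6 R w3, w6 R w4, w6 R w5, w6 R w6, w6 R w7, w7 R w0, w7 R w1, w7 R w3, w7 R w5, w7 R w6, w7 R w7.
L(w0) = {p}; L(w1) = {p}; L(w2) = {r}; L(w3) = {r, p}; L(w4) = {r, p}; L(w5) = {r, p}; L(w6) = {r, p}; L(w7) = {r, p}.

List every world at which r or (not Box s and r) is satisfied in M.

Let φ = r or (not Box s and r). Evaluate φ at each world:
  w0 (successors {w0, w1, w2, w4, w5, w6, w7}): φ is false.
  w1 (successors {w0, w1, w2, w4, w5, w7}): φ is false.
  w2 (successors {w0, w1, w3, w4, w5}): φ is true.
  w3 (successors {w2, w4, w5, w6, w7}): φ is true.
  w4 (successors {w0, w1, w2, w3, w5, w6}): φ is true.
  w5 (successors {w0, w1, w2, w3, w4, w6, w7}): φ is true.
  w6 (successors {w0, w3, w4, w5, w6, w7}): φ is true.
  w7 (successors {w0, w1, w3, w5, w6, w7}): φ is true.
For instance, at w3:
  At w3: r is true, not Box s and r is true, so r or (not Box s and r) is true.
    At w3: not Box s is true, r is true, so not Box s and r is true.
      At w3: Box s is false, so not Box s is true.
Satisfying worlds: {w2, w3, w4, w5, w6, w7}

w2, w3, w4, w5, w6, w7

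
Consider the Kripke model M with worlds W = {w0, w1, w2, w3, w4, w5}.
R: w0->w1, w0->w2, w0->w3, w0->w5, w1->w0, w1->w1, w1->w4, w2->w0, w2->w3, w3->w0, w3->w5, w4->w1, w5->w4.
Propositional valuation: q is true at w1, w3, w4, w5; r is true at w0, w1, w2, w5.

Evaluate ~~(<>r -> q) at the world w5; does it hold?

At w5: ~(<>r -> q) is false, so ~~(<>r -> q) is true.
  At w5: <>r -> q is true, so ~(<>r -> q) is false.
    At w5: <>r is false, q is true, so <>r -> q is true.
      At w5: <>r requires r at some successor in {w4}.
        At w4: r is false.
      So <>r is false at w5.

Yes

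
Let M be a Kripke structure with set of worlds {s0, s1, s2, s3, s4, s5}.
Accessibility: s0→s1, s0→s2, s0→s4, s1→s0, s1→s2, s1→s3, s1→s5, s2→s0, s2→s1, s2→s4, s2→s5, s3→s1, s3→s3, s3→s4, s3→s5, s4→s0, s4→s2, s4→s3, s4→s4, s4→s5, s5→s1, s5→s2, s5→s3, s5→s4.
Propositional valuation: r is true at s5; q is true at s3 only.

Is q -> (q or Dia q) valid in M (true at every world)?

Yes

Let φ = q -> (q or Dia q). Evaluate φ at each world:
  s0 (successors {s1, s2, s4}): φ is true.
  s1 (successors {s0, s2, s3, s5}): φ is true.
  s2 (successors {s0, s1, s4, s5}): φ is true.
  s3 (successors {s1, s3, s4, s5}): φ is true.
  s4 (successors {s0, s2, s3, s4, s5}): φ is true.
  s5 (successors {s1, s2, s3, s4}): φ is true.
For instance, at s0:
  At s0: q is false, q or Dia q is false, so q -> (q or Dia q) is true.
    At s0: q is false, Dia q is false, so q or Dia q is false.
      At s0: Dia q requires q at some successor in {s1, s2, s4}.
        At s1: q is false.
        At s2: q is false.
        At s4: q is false.
      So Dia q is false at s0.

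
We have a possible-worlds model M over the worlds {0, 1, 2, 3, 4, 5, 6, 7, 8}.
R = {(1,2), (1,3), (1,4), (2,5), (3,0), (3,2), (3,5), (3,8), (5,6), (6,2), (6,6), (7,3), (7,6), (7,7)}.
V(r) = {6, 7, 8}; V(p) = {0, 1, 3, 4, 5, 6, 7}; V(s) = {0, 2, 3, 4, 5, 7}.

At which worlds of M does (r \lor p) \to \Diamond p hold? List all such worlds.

1, 2, 3, 5, 6, 7

Recall that \Diamond ψ holds at a world iff ψ holds at some accessible world.
Let φ = (r \lor p) \to \Diamond p. Evaluate φ at each world:
  0 (successors ∅): φ is false.
  1 (successors {2, 3, 4}): φ is true.
  2 (successors {5}): φ is true.
  3 (successors {0, 2, 5, 8}): φ is true.
  4 (successors ∅): φ is false.
  5 (successors {6}): φ is true.
  6 (successors {2, 6}): φ is true.
  7 (successors {3, 6, 7}): φ is true.
  8 (successors ∅): φ is false.
For instance, at 7:
  At 7: r \lor p is true, \Diamond p is true, so (r \lor p) \to \Diamond p is true.
    At 7: \Diamond p requires p at some successor in {3, 6, 7}.
      p holds at 3, so \Diamond p is true at 7.
Satisfying worlds: {1, 2, 3, 5, 6, 7}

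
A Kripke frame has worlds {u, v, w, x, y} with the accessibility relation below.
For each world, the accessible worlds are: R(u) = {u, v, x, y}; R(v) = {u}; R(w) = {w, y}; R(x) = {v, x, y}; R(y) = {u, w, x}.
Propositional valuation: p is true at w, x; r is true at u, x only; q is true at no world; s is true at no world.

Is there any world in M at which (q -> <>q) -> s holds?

Recall that <>ψ holds at a world iff ψ holds at some accessible world.
Let φ = (q -> <>q) -> s. Evaluate φ at each world:
  u (successors {u, v, x, y}): φ is false.
  v (successors {u}): φ is false.
  w (successors {w, y}): φ is false.
  x (successors {v, x, y}): φ is false.
  y (successors {u, w, x}): φ is false.
For instance, at y:
  At y: q -> <>q is true, s is false, so (q -> <>q) -> s is false.
    At y: q is false, <>q is false, so q -> <>q is true.
      At y: <>q requires q at some successor in {u, w, x}.
        At u: q is false.
        At w: q is false.
        At x: q is false.
      So <>q is false at y.

No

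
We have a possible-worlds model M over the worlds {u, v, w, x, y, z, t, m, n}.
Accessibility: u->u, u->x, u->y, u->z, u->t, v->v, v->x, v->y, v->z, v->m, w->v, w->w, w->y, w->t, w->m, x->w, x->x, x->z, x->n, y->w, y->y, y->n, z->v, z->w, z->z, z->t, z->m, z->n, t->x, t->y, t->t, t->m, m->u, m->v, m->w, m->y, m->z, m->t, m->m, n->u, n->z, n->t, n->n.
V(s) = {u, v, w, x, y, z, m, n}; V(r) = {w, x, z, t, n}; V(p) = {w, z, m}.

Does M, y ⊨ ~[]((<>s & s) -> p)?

At y: []((<>s & s) -> p) is false, so ~[]((<>s & s) -> p) is true.
  At y: []((<>s & s) -> p) requires (<>s & s) -> p at every successor {w, y, n}.
    (<>s & s) -> p fails at y, so []((<>s & s) -> p) is false at y.
      At y: <>s & s is true, p is false, so (<>s & s) -> p is false.

Yes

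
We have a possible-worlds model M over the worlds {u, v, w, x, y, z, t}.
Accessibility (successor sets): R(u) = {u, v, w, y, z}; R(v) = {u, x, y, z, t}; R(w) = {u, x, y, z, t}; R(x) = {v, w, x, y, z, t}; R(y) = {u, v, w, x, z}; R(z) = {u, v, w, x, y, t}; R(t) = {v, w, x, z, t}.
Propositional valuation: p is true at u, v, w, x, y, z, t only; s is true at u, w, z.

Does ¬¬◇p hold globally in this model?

Recall that ◇ψ holds at a world iff ψ holds at some accessible world.
Let φ = ¬¬◇p. Evaluate φ at each world:
  u (successors {u, v, w, y, z}): φ is true.
  v (successors {u, x, y, z, t}): φ is true.
  w (successors {u, x, y, z, t}): φ is true.
  x (successors {v, w, x, y, z, t}): φ is true.
  y (successors {u, v, w, x, z}): φ is true.
  z (successors {u, v, w, x, y, t}): φ is true.
  t (successors {v, w, x, z, t}): φ is true.
For instance, at u:
  At u: ¬◇p is false, so ¬¬◇p is true.
    At u: ◇p is true, so ¬◇p is false.
      At u: ◇p requires p at some successor in {u, v, w, y, z}.
        p holds at u, so ◇p is true at u.

Yes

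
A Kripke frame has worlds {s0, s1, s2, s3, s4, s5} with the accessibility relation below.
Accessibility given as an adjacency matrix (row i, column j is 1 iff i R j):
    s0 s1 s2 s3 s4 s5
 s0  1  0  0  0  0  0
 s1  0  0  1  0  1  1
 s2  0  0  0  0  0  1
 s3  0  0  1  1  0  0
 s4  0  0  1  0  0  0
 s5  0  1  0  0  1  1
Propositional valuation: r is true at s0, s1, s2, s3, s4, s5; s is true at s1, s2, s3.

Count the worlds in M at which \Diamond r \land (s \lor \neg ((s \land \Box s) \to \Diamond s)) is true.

Let φ = \Diamond r \land (s \lor \neg ((s \land \Box s) \to \Diamond s)). Evaluate φ at each world:
  s0 (successors {s0}): φ is false.
  s1 (successors {s2, s4, s5}): φ is true.
  s2 (successors {s5}): φ is true.
  s3 (successors {s2, s3}): φ is true.
  s4 (successors {s2}): φ is false.
  s5 (successors {s1, s4, s5}): φ is false.
For instance, at s0:
  At s0: \Diamond r is true, s \lor \neg ((s \land \Box s) \to \Diamond s) is false, so \Diamond r \land (s \lor \neg ((s \land \Box s) \to \Diamond s)) is false.
    At s0: \Diamond r requires r at some successor in {s0}.
      r holds at s0, so \Diamond r is true at s0.
    At s0: s is false, \neg ((s \land \Box s) \to \Diamond s) is false, so s \lor \neg ((s \land \Box s) \to \Diamond s) is false.
      At s0: (s \land \Box s) \to \Diamond s is true, so \neg ((s \land \Box s) \to \Diamond s) is false.
Satisfying worlds: {s1, s2, s3}

3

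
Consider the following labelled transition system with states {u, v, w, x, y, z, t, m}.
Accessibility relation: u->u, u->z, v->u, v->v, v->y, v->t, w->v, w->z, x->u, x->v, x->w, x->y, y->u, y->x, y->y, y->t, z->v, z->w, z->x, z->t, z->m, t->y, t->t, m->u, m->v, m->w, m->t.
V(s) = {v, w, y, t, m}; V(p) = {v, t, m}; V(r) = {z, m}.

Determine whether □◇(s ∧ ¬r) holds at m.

No

At m: □◇(s ∧ ¬r) requires ◇(s ∧ ¬r) at every successor {u, v, w, t}.
  ◇(s ∧ ¬r) fails at u, so □◇(s ∧ ¬r) is false at m.
    At u: ◇(s ∧ ¬r) requires s ∧ ¬r at some successor in {u, z}.
      At u: s ∧ ¬r is false.
      At z: s ∧ ¬r is false.
    So ◇(s ∧ ¬r) is false at u.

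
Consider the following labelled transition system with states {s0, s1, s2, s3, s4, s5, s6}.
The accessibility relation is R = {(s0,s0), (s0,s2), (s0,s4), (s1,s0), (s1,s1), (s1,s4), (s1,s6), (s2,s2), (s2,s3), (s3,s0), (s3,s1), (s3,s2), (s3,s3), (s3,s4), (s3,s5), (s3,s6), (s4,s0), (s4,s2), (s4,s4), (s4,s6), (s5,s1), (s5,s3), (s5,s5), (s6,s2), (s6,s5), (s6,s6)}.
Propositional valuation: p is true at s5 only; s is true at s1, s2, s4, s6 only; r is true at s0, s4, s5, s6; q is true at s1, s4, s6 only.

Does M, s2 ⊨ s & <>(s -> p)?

Yes

Recall that <>ψ holds at a world iff ψ holds at some accessible world.
At s2: s is true, <>(s -> p) is true, so s & <>(s -> p) is true.
  At s2: <>(s -> p) requires s -> p at some successor in {s2, s3}.
    s -> p holds at s3, so <>(s -> p) is true at s2.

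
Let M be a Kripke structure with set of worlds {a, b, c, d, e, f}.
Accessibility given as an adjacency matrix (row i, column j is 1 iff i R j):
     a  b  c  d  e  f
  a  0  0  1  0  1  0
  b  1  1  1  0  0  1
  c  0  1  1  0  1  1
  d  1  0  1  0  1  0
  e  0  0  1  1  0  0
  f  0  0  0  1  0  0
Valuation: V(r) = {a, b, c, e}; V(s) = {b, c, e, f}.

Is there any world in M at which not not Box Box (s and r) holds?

No

Let φ = not not Box Box (s and r). Evaluate φ at each world:
  a (successors {c, e}): φ is false.
  b (successors {a, b, c, f}): φ is false.
  c (successors {b, c, e, f}): φ is false.
  d (successors {a, c, e}): φ is false.
  e (successors {c, d}): φ is false.
  f (successors {d}): φ is false.
For instance, at c:
  At c: not Box Box (s and r) is true, so not not Box Box (s and r) is false.
    At c: Box Box (s and r) is false, so not Box Box (s and r) is true.
      At c: Box Box (s and r) requires Box (s and r) at every successor {b, c, e, f}.
        Box (s and r) fails at b, so Box Box (s and r) is false at c.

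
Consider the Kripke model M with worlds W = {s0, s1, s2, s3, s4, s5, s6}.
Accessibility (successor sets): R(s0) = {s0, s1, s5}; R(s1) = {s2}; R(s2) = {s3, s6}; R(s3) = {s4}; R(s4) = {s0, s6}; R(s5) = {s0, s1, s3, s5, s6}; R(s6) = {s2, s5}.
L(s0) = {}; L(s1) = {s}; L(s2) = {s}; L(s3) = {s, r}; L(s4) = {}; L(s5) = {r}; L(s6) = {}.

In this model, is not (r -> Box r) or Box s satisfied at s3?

Yes

At s3: not (r -> Box r) is true, Box s is false, so not (r -> Box r) or Box s is true.
  At s3: r -> Box r is false, so not (r -> Box r) is true.
    At s3: r is true, Box r is false, so r -> Box r is false.
      At s3: Box r requires r at every successor {s4}.
        r fails at s4, so Box r is false at s3.
  At s3: Box s requires s at every successor {s4}.
    s fails at s4, so Box s is false at s3.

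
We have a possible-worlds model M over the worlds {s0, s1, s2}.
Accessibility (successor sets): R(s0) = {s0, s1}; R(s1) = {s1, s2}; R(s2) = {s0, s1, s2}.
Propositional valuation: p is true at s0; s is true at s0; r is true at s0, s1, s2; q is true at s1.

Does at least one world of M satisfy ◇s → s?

Let φ = ◇s → s. Evaluate φ at each world:
  s0 (successors {s0, s1}): φ is true.
  s1 (successors {s1, s2}): φ is true.
  s2 (successors {s0, s1, s2}): φ is false.
Detail at s0 (witness):
  At s0: ◇s is true, s is true, so ◇s → s is true.
    At s0: ◇s requires s at some successor in {s0, s1}.
      s holds at s0, so ◇s is true at s0.

Yes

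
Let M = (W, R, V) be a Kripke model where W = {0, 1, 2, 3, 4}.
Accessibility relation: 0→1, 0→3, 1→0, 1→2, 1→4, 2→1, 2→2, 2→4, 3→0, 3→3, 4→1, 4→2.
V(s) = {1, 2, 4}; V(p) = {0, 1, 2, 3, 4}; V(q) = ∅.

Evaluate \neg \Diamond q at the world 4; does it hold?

Recall that \Diamond ψ holds at a world iff ψ holds at some accessible world.
At 4: \Diamond q is false, so \neg \Diamond q is true.
  At 4: \Diamond q requires q at some successor in {1, 2}.
    At 1: q is false.
    At 2: q is false.
  So \Diamond q is false at 4.

Yes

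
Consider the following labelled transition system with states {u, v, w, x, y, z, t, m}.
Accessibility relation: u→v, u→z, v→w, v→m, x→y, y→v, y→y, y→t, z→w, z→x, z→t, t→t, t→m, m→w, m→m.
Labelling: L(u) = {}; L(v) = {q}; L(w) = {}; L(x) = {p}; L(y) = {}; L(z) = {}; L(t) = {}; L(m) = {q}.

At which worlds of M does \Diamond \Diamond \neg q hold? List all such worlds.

Recall that \Diamond ψ holds at a world iff ψ holds at some accessible world.
Let φ = \Diamond \Diamond \neg q. Evaluate φ at each world:
  u (successors {v, z}): φ is true.
  v (successors {w, m}): φ is true.
  w (successors ∅): φ is false.
  x (successors {y}): φ is true.
  y (successors {v, y, t}): φ is true.
  z (successors {w, x, t}): φ is true.
  t (successors {t, m}): φ is true.
  m (successors {w, m}): φ is true.
For instance, at t:
  At t: \Diamond \Diamond \neg q requires \Diamond \neg q at some successor in {t, m}.
    \Diamond \neg q holds at t, so \Diamond \Diamond \neg q is true at t.
      At t: \Diamond \neg q requires \neg q at some successor in {t, m}.
        \neg q holds at t, so \Diamond \neg q is true at t.
Satisfying worlds: {u, v, x, y, z, t, m}

u, v, x, y, z, t, m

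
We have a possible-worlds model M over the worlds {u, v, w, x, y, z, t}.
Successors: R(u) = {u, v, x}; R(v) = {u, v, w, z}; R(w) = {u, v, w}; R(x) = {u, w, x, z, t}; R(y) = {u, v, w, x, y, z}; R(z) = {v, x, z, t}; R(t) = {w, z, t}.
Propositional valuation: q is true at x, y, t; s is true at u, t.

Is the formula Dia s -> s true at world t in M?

Yes

At t: Dia s is true, s is true, so Dia s -> s is true.
  At t: Dia s requires s at some successor in {w, z, t}.
    s holds at t, so Dia s is true at t.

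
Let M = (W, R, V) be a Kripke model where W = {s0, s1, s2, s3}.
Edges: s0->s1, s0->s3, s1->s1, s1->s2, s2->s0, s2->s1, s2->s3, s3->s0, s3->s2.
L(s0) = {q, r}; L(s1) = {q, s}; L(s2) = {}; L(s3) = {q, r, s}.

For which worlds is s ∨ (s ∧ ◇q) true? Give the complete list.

s1, s3

Let φ = s ∨ (s ∧ ◇q). Evaluate φ at each world:
  s0 (successors {s1, s3}): φ is false.
  s1 (successors {s1, s2}): φ is true.
  s2 (successors {s0, s1, s3}): φ is false.
  s3 (successors {s0, s2}): φ is true.
For instance, at s3:
  At s3: s is true, s ∧ ◇q is true, so s ∨ (s ∧ ◇q) is true.
    At s3: s is true, ◇q is true, so s ∧ ◇q is true.
      At s3: ◇q requires q at some successor in {s0, s2}.
        q holds at s0, so ◇q is true at s3.
Satisfying worlds: {s1, s3}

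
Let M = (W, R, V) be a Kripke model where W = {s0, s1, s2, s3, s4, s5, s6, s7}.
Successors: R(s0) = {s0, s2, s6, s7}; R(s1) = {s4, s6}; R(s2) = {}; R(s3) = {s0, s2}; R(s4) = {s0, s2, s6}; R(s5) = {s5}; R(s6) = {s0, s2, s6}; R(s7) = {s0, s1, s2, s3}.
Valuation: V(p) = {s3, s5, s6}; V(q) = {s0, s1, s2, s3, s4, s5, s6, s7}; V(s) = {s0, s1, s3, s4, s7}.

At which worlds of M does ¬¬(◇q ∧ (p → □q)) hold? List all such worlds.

s0, s1, s3, s4, s5, s6, s7

Let φ = ¬¬(◇q ∧ (p → □q)). Evaluate φ at each world:
  s0 (successors {s0, s2, s6, s7}): φ is true.
  s1 (successors {s4, s6}): φ is true.
  s2 (successors ∅): φ is false.
  s3 (successors {s0, s2}): φ is true.
  s4 (successors {s0, s2, s6}): φ is true.
  s5 (successors {s5}): φ is true.
  s6 (successors {s0, s2, s6}): φ is true.
  s7 (successors {s0, s1, s2, s3}): φ is true.
For instance, at s6:
  At s6: ¬(◇q ∧ (p → □q)) is false, so ¬¬(◇q ∧ (p → □q)) is true.
    At s6: ◇q ∧ (p → □q) is true, so ¬(◇q ∧ (p → □q)) is false.
      At s6: ◇q is true, p → □q is true, so ◇q ∧ (p → □q) is true.
Satisfying worlds: {s0, s1, s3, s4, s5, s6, s7}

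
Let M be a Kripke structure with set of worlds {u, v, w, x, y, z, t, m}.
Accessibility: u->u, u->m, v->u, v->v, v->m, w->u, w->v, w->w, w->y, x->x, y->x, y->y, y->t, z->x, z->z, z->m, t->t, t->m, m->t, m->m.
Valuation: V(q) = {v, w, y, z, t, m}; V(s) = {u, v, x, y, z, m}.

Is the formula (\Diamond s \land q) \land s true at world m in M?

Yes

At m: \Diamond s \land q is true, s is true, so (\Diamond s \land q) \land s is true.
  At m: \Diamond s is true, q is true, so \Diamond s \land q is true.
    At m: \Diamond s requires s at some successor in {t, m}.
      s holds at m, so \Diamond s is true at m.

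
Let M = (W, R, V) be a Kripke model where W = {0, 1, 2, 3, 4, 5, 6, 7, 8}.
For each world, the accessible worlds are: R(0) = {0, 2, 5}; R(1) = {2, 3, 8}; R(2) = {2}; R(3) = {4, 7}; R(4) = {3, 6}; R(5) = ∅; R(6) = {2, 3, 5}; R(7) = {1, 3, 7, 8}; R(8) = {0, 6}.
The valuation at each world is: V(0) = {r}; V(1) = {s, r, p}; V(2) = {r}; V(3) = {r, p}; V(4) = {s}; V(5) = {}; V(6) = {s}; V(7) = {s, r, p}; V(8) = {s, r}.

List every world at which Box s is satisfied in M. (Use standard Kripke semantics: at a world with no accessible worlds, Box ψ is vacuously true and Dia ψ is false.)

3, 5

Let φ = Box s. Evaluate φ at each world:
  0 (successors {0, 2, 5}): φ is false.
  1 (successors {2, 3, 8}): φ is false.
  2 (successors {2}): φ is false.
  3 (successors {4, 7}): φ is true.
  4 (successors {3, 6}): φ is false.
  5 (successors ∅): φ is true.
  6 (successors {2, 3, 5}): φ is false.
  7 (successors {1, 3, 7, 8}): φ is false.
  8 (successors {0, 6}): φ is false.
For instance, at 4:
  At 4: Box s requires s at every successor {3, 6}.
    s fails at 3, so Box s is false at 4.
Satisfying worlds: {3, 5}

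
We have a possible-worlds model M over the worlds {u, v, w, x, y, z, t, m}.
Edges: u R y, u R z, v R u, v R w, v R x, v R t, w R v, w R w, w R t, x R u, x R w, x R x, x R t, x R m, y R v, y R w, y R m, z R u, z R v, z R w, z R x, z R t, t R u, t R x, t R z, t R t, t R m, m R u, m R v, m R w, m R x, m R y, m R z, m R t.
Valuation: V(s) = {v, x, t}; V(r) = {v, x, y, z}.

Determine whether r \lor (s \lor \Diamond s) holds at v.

Yes

Recall that \Diamond ψ holds at a world iff ψ holds at some accessible world.
At v: r is true, s \lor \Diamond s is true, so r \lor (s \lor \Diamond s) is true.
  At v: s is true, \Diamond s is true, so s \lor \Diamond s is true.
    At v: \Diamond s requires s at some successor in {u, w, x, t}.
      s holds at x, so \Diamond s is true at v.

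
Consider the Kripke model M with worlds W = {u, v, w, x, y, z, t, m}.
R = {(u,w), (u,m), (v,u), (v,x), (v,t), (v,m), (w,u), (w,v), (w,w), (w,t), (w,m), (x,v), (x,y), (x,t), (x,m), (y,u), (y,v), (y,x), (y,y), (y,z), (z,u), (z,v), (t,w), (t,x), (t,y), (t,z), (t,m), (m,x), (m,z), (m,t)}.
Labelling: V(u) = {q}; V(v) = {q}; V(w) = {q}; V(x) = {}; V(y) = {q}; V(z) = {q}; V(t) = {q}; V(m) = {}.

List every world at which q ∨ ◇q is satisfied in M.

Let φ = q ∨ ◇q. Evaluate φ at each world:
  u (successors {w, m}): φ is true.
  v (successors {u, x, t, m}): φ is true.
  w (successors {u, v, w, t, m}): φ is true.
  x (successors {v, y, t, m}): φ is true.
  y (successors {u, v, x, y, z}): φ is true.
  z (successors {u, v}): φ is true.
  t (successors {w, x, y, z, m}): φ is true.
  m (successors {x, z, t}): φ is true.
For instance, at w:
  At w: q is true, ◇q is true, so q ∨ ◇q is true.
    At w: ◇q requires q at some successor in {u, v, w, t, m}.
      q holds at u, so ◇q is true at w.
Satisfying worlds: {u, v, w, x, y, z, t, m}

u, v, w, x, y, z, t, m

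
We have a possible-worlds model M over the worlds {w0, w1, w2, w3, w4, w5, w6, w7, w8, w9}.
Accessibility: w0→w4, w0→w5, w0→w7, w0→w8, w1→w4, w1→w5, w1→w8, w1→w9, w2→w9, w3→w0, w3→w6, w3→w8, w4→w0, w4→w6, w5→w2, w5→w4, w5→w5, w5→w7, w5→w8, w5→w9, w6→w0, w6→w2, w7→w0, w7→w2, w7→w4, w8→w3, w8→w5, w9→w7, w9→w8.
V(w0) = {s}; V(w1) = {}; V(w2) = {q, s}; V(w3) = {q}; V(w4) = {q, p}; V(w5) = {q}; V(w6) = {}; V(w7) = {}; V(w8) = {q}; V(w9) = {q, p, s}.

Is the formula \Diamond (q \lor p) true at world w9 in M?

Yes

At w9: \Diamond (q \lor p) requires q \lor p at some successor in {w7, w8}.
  q \lor p holds at w8, so \Diamond (q \lor p) is true at w9.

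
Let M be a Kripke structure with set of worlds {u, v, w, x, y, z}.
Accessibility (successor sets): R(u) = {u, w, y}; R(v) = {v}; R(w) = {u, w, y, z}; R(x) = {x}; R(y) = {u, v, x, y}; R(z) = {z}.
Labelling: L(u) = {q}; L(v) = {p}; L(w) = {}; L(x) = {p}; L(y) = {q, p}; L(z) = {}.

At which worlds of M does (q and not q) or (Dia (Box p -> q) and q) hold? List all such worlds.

u, y

Recall that Box ψ holds at a world iff ψ holds at every accessible world, and Dia ψ holds iff ψ holds at some accessible world.
Let φ = (q and not q) or (Dia (Box p -> q) and q). Evaluate φ at each world:
  u (successors {u, w, y}): φ is true.
  v (successors {v}): φ is false.
  w (successors {u, w, y, z}): φ is false.
  x (successors {x}): φ is false.
  y (successors {u, v, x, y}): φ is true.
  z (successors {z}): φ is false.
For instance, at u:
  At u: q and not q is false, Dia (Box p -> q) and q is true, so (q and not q) or (Dia (Box p -> q) and q) is true.
    At u: Dia (Box p -> q) is true, q is true, so Dia (Box p -> q) and q is true.
      At u: Dia (Box p -> q) requires Box p -> q at some successor in {u, w, y}.
        Box p -> q holds at u, so Dia (Box p -> q) is true at u.
Satisfying worlds: {u, y}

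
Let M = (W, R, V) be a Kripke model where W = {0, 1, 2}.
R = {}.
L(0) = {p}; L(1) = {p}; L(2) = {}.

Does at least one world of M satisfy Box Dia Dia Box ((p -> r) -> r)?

Let φ = Box Dia Dia Box ((p -> r) -> r). Evaluate φ at each world:
  0 (successors ∅): φ is true.
  1 (successors ∅): φ is true.
  2 (successors ∅): φ is true.
Detail at 0 (witness):
  At 0: no accessible worlds, so Box Dia Dia Box ((p -> r) -> r) holds vacuously.

Yes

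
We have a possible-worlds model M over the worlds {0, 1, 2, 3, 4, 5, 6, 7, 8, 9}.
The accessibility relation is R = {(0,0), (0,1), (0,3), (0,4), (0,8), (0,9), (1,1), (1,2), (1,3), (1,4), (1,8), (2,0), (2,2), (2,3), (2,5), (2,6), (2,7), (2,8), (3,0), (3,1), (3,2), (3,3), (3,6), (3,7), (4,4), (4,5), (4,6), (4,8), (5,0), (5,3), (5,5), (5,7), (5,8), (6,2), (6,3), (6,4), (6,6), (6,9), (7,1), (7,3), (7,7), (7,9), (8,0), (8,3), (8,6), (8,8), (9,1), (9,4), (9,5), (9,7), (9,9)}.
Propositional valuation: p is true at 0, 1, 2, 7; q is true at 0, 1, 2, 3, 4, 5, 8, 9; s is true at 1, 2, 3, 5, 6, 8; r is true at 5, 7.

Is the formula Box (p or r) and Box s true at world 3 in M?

Recall that Box ψ holds at a world iff ψ holds at every accessible world, and Dia ψ holds iff ψ holds at some accessible world.
At 3: Box (p or r) is false, Box s is false, so Box (p or r) and Box s is false.
  At 3: Box (p or r) requires p or r at every successor {0, 1, 2, 3, 6, 7}.
    p or r fails at 3, so Box (p or r) is false at 3.
  At 3: Box s requires s at every successor {0, 1, 2, 3, 6, 7}.
    s fails at 0, so Box s is false at 3.

No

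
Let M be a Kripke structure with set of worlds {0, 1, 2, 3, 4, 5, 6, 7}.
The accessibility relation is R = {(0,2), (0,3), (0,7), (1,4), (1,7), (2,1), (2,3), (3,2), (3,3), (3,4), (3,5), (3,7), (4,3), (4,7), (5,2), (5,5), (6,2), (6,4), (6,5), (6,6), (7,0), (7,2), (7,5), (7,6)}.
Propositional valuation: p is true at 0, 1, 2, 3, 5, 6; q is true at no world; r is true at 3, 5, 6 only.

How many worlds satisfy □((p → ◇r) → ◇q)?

Recall that □ψ holds at a world iff ψ holds at every accessible world, and ◇ψ holds iff ψ holds at some accessible world.
Let φ = □((p → ◇r) → ◇q). Evaluate φ at each world:
  0 (successors {2, 3, 7}): φ is false.
  1 (successors {4, 7}): φ is false.
  2 (successors {1, 3}): φ is false.
  3 (successors {2, 3, 4, 5, 7}): φ is false.
  4 (successors {3, 7}): φ is false.
  5 (successors {2, 5}): φ is false.
  6 (successors {2, 4, 5, 6}): φ is false.
  7 (successors {0, 2, 5, 6}): φ is false.
For instance, at 0:
  At 0: □((p → ◇r) → ◇q) requires (p → ◇r) → ◇q at every successor {2, 3, 7}.
    (p → ◇r) → ◇q fails at 2, so □((p → ◇r) → ◇q) is false at 0.
      At 2: p → ◇r is true, ◇q is false, so (p → ◇r) → ◇q is false.
Satisfying worlds: none.

0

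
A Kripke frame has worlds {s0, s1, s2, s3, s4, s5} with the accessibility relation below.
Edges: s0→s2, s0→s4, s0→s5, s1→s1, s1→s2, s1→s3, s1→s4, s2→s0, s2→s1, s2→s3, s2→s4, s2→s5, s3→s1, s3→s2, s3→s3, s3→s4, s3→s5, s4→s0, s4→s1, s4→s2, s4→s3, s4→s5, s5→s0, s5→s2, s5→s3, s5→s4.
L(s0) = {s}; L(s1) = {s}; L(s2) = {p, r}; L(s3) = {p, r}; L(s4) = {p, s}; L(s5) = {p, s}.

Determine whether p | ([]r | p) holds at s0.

No

Recall that []ψ holds at a world iff ψ holds at every accessible world, and <>ψ holds iff ψ holds at some accessible world.
At s0: p is false, []r | p is false, so p | ([]r | p) is false.
  At s0: []r is false, p is false, so []r | p is false.
    At s0: []r requires r at every successor {s2, s4, s5}.
      r fails at s4, so []r is false at s0.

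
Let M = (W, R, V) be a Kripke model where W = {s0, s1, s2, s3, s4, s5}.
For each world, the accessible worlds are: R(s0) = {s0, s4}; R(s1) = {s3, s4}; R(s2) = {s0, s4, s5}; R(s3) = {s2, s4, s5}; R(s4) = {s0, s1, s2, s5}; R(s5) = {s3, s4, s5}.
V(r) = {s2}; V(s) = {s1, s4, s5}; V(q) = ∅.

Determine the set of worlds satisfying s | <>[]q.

Recall that []ψ holds at a world iff ψ holds at every accessible world, and <>ψ holds iff ψ holds at some accessible world.
Let φ = s | <>[]q. Evaluate φ at each world:
  s0 (successors {s0, s4}): φ is false.
  s1 (successors {s3, s4}): φ is true.
  s2 (successors {s0, s4, s5}): φ is false.
  s3 (successors {s2, s4, s5}): φ is false.
  s4 (successors {s0, s1, s2, s5}): φ is true.
  s5 (successors {s3, s4, s5}): φ is true.
For instance, at s5:
  At s5: s is true, <>[]q is false, so s | <>[]q is true.
    At s5: <>[]q requires []q at some successor in {s3, s4, s5}.
      At s3: []q is false.
      At s4: []q is false.
      At s5: []q is false.
    So <>[]q is false at s5.
Satisfying worlds: {s1, s4, s5}

s1, s4, s5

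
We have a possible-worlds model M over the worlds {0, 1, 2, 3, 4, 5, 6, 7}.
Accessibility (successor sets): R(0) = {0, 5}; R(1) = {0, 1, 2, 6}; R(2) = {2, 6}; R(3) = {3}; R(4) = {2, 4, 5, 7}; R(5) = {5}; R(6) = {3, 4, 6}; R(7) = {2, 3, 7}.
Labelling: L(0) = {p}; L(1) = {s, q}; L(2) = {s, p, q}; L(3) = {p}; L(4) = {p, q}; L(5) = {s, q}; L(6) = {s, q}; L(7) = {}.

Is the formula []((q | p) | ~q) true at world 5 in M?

Yes

At 5: []((q | p) | ~q) requires (q | p) | ~q at every successor {5}.
  At 5: (q | p) | ~q is true.
So []((q | p) | ~q) is true at 5.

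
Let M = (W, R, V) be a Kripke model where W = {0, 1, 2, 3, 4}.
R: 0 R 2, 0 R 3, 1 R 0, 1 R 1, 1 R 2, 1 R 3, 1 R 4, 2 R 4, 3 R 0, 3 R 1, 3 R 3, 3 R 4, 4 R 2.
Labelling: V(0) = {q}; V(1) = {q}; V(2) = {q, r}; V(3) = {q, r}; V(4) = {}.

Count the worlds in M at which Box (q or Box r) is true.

Let φ = Box (q or Box r). Evaluate φ at each world:
  0 (successors {2, 3}): φ is true.
  1 (successors {0, 1, 2, 3, 4}): φ is true.
  2 (successors {4}): φ is true.
  3 (successors {0, 1, 3, 4}): φ is true.
  4 (successors {2}): φ is true.
For instance, at 0:
  At 0: Box (q or Box r) requires q or Box r at every successor {2, 3}.
      At 2: q is true, Box r is false, so q or Box r is true.
      At 3: q is true, Box r is false, so q or Box r is true.
  So Box (q or Box r) is true at 0.
Satisfying worlds: {0, 1, 2, 3, 4}

5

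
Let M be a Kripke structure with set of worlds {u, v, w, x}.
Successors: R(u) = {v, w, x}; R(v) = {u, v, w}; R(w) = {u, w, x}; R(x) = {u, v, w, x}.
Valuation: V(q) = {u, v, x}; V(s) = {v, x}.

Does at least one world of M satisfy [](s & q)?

Let φ = [](s & q). Evaluate φ at each world:
  u (successors {v, w, x}): φ is false.
  v (successors {u, v, w}): φ is false.
  w (successors {u, w, x}): φ is false.
  x (successors {u, v, w, x}): φ is false.
For instance, at v:
  At v: [](s & q) requires s & q at every successor {u, v, w}.
    s & q fails at u, so [](s & q) is false at v.

No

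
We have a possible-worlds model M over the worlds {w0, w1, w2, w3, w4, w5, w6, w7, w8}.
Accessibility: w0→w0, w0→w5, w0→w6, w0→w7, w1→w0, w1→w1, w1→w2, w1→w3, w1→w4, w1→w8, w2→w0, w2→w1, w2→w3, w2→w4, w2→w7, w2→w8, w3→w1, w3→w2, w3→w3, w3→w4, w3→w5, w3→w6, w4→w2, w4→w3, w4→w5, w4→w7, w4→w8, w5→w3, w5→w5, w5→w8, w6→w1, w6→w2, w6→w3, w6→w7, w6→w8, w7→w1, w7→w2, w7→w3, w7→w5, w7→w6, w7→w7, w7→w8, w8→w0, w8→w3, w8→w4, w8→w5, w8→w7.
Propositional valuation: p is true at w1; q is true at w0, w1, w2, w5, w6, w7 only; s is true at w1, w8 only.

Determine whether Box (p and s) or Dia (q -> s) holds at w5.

Recall that Box ψ holds at a world iff ψ holds at every accessible world, and Dia ψ holds iff ψ holds at some accessible world.
At w5: Box (p and s) is false, Dia (q -> s) is true, so Box (p and s) or Dia (q -> s) is true.
  At w5: Box (p and s) requires p and s at every successor {w3, w5, w8}.
    p and s fails at w3, so Box (p and s) is false at w5.
  At w5: Dia (q -> s) requires q -> s at some successor in {w3, w5, w8}.
    q -> s holds at w3, so Dia (q -> s) is true at w5.

Yes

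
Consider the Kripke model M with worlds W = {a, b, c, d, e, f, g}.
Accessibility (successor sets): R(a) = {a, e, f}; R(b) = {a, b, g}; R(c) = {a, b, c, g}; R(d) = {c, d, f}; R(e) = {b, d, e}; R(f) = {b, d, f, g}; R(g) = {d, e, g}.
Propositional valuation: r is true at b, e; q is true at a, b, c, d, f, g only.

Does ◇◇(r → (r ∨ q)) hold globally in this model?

Let φ = ◇◇(r → (r ∨ q)). Evaluate φ at each world:
  a (successors {a, e, f}): φ is true.
  b (successors {a, b, g}): φ is true.
  c (successors {a, b, c, g}): φ is true.
  d (successors {c, d, f}): φ is true.
  e (successors {b, d, e}): φ is true.
  f (successors {b, d, f, g}): φ is true.
  g (successors {d, e, g}): φ is true.
For instance, at d:
  At d: ◇◇(r → (r ∨ q)) requires ◇(r → (r ∨ q)) at some successor in {c, d, f}.
    ◇(r → (r ∨ q)) holds at c, so ◇◇(r → (r ∨ q)) is true at d.
      At c: ◇(r → (r ∨ q)) requires r → (r ∨ q) at some successor in {a, b, c, g}.
        r → (r ∨ q) holds at a, so ◇(r → (r ∨ q)) is true at c.

Yes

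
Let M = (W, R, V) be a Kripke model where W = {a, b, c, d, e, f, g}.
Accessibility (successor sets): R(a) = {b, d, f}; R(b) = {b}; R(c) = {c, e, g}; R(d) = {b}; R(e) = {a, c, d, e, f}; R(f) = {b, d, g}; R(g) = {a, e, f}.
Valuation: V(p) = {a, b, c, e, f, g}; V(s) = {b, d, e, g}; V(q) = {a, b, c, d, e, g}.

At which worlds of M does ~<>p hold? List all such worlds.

Recall that <>ψ holds at a world iff ψ holds at some accessible world.
Let φ = ~<>p. Evaluate φ at each world:
  a (successors {b, d, f}): φ is false.
  b (successors {b}): φ is false.
  c (successors {c, e, g}): φ is false.
  d (successors {b}): φ is false.
  e (successors {a, c, d, e, f}): φ is false.
  f (successors {b, d, g}): φ is false.
  g (successors {a, e, f}): φ is false.
For instance, at c:
  At c: <>p is true, so ~<>p is false.
    At c: <>p requires p at some successor in {c, e, g}.
      p holds at c, so <>p is true at c.
Satisfying worlds: none.

none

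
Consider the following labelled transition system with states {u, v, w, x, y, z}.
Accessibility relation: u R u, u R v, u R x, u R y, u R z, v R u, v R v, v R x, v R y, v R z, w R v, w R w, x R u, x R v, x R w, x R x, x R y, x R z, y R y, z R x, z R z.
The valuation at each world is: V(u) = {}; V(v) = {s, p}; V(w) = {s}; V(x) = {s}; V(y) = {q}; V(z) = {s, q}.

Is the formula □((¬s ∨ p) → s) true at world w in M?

At w: □((¬s ∨ p) → s) requires (¬s ∨ p) → s at every successor {v, w}.
  At v: (¬s ∨ p) → s is true.
  At w: (¬s ∨ p) → s is true.
So □((¬s ∨ p) → s) is true at w.

Yes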